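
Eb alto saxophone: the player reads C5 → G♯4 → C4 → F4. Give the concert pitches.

Eb4 B3 Eb3 Ab3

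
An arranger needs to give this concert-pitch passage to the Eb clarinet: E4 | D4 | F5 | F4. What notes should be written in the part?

Written C4 sounds as Eb4 on the Eb clarinet, so concert pitches are written a minor third down.
E4 -> C#4
D4 -> B3
F5 -> D5
F4 -> D4

C#4 B3 D5 D4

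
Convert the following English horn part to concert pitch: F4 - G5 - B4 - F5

The English horn sounds a perfect fifth below written, so transpose each written note down a perfect fifth.
F4 -> Bb3
G5 -> C5
B4 -> E4
F5 -> Bb4

Bb3 C5 E4 Bb4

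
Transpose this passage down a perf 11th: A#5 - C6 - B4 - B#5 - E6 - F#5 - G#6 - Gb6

E#4 G4 F#3 F##4 B4 C#4 D#5 Db5

A#5 to E#4
C6 to G4
B4 to F#3
B#5 to F##4
E6 to B4
F#5 to C#4
G#6 to D#5
Gb6 to Db5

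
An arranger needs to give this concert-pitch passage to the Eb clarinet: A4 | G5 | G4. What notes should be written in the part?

The Eb clarinet sounds a minor third above written, so the written part must be a minor third below concert — transpose each note down.
A4 gives F#4
G5 gives E5
G4 gives E4

F#4 E5 E4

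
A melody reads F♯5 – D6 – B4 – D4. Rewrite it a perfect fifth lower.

B4 G5 E4 G3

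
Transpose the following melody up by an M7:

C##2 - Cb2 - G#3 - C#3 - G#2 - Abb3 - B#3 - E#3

B##2 Bb2 F##4 B#3 F##3 Gb4 A##4 D##4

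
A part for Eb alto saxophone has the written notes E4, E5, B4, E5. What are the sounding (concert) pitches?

G3 G4 D4 G4

The Eb alto saxophone sounds a major sixth below written, so transpose each written note down a major sixth.
E4 gives G3
E5 gives G4
B4 gives D4
E5 gives G4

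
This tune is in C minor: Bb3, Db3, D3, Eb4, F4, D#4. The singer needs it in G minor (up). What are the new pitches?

F4 Ab3 A3 Bb4 C5 A#4

C minor to G minor up is a perfect fifth, so every note moves up by that interval.
Bb3 becomes F4
Db3 becomes Ab3
D3 becomes A3
Eb4 becomes Bb4
F4 becomes C5
D#4 becomes A#4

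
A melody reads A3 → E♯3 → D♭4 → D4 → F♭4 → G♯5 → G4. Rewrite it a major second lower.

A3 becomes G3
E#3 becomes D#3
Db4 becomes Cb4
D4 becomes C4
Fb4 becomes Ebb4
G#5 becomes F#5
G4 becomes F4

G3 D#3 Cb4 C4 Ebb4 F#5 F4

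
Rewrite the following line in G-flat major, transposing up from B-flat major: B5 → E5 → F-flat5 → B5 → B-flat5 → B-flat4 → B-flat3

From B-flat up to G-flat is a minor sixth; apply that to each pitch.
B5 -> G6
E5 -> C6
Fb5 -> Dbb6
B5 -> G6
Bb5 -> Gb6
Bb4 -> Gb5
Bb3 -> Gb4

G6 C6 Dbb6 G6 Gb6 Gb5 Gb4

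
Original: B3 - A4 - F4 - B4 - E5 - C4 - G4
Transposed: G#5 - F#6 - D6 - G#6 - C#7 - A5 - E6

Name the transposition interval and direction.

up a major thirteenth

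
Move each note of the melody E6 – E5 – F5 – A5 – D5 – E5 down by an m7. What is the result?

E6 -> F#5
E5 -> F#4
F5 -> G4
A5 -> B4
D5 -> E4
E5 -> F#4

F#5 F#4 G4 B4 E4 F#4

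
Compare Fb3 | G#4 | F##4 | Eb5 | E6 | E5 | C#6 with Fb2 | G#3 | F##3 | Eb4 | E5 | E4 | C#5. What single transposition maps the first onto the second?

down a perfect octave

From Fb3 to Fb2 is 8 letter names — an octave of some quality.
Fb2 to Fb3 is 12 semitones, which makes it a perfect octave; the second version is lower, so the direction is down.
Checking another pair — C#6 → C#5 — gives the same interval.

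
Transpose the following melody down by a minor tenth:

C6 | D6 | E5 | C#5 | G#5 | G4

A4 B4 C#4 A#3 E#4 E3

C6 gives A4
D6 gives B4
E5 gives C#4
C#5 gives A#3
G#5 gives E#4
G4 gives E3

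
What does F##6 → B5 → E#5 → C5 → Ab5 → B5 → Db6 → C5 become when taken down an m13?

F##6 down a minor thirteenth is A##4.
A minor thirteenth down from B5 gives D#4.
E#5: a thirteenth down reaches G, and 20 semitones makes it G##3.
C5: a thirteenth down reaches E, and 20 semitones makes it E3.
Ab5 down a minor thirteenth is C4.
B5 down a minor thirteenth is D#4.
Db6: a thirteenth down reaches F, and 20 semitones makes it F4.
C5: a thirteenth down reaches E, and 20 semitones makes it E3.

A##4 D#4 G##3 E3 C4 D#4 F4 E3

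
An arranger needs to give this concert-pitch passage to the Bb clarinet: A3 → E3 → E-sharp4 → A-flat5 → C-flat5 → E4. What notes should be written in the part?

Written C4 sounds as Bb3 on the Bb clarinet, so concert pitches are written a major second up.
A3 -> B3
E3 -> F#3
E#4 -> F##4
Ab5 -> Bb5
Cb5 -> Db5
E4 -> F#4

B3 F#3 F##4 Bb5 Db5 F#4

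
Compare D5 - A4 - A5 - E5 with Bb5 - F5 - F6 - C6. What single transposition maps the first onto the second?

From D5 to Bb5 is 6 letter names — a sixth of some quality.
D5 to Bb5 is 8 semitones, which makes it a minor sixth; the second version is higher, so the direction is up.
Checking another pair — E5 → C6 — gives the same interval.

up a minor sixth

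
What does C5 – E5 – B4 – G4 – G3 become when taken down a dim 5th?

C5 becomes F#4
E5 becomes A#4
B4 becomes E#4
G4 becomes C#4
G3 becomes C#3

F#4 A#4 E#4 C#4 C#3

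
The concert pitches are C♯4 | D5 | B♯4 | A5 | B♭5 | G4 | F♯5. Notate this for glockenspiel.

C#2 D3 B#2 A3 Bb3 G2 F#3

Written C4 sounds as C6 on the glockenspiel, so concert pitches are written a perfect fifteenth down.
C#4 → C#2
D5 → D3
B#4 → B#2
A5 → A3
Bb5 → Bb3
G4 → G2
F#5 → F#3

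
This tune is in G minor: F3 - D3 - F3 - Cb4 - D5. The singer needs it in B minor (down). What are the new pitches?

A2 F#2 A2 Eb3 F#4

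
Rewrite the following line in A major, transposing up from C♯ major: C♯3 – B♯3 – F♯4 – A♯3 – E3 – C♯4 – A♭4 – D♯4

C♯ major to A major up is a minor sixth, so every note moves up by that interval.
C#3 becomes A3
B#3 becomes G#4
F#4 becomes D5
A#3 becomes F#4
E3 becomes C4
C#4 becomes A4
Ab4 becomes Fb5
D#4 becomes B4

A3 G#4 D5 F#4 C4 A4 Fb5 B4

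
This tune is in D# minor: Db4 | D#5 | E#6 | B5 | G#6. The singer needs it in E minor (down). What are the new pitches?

Ebb3 E4 F#5 C5 A5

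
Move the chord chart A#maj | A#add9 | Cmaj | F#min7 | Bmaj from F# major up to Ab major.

Cmaj Cadd9 Ebbmaj Abmin7 Dbmaj

F# major up to Ab major is a diminished third; each chord root moves by that interval while the quality stays the same.
A#maj: root A# up a diminished third → C, giving Cmaj.
A#add9: root A# up a diminished third → C, giving Cadd9.
Cmaj: root C up a diminished third → Ebb, giving Ebbmaj.
F#min7: root F# up a diminished third → Ab, giving Abmin7.
Bmaj: root B up a diminished third → Db, giving Dbmaj.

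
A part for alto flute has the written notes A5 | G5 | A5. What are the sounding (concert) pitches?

E5 D5 E5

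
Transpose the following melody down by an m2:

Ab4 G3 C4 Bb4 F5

G4 F#3 B3 A4 E5

Ab4 down a minor second is G4.
A minor second down from G3 gives F#3.
C4 down a minor second is B3.
Bb4: a second down reaches A, and 1 semitone makes it A4.
F5: a second down reaches E, and 1 semitone makes it E5.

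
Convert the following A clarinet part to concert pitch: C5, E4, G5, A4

The A clarinet sounds a minor third below written, so transpose each written note down a minor third.
C5 becomes A4
E4 becomes C#4
G5 becomes E5
A4 becomes F#4

A4 C#4 E5 F#4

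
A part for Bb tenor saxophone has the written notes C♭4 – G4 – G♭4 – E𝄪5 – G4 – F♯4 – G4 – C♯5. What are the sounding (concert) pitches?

The Bb tenor saxophone sounds a major ninth below written, so transpose each written note down a major ninth.
Cb4 to Bbb2
G4 to F3
Gb4 to Fb3
E##5 to D##4
G4 to F3
F#4 to E3
G4 to F3
C#5 to B3

Bbb2 F3 Fb3 D##4 F3 E3 F3 B3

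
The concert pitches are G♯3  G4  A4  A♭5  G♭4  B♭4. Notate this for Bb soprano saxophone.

A#3 A4 B4 Bb5 Ab4 C5

Written C4 sounds as Bb3 on the Bb soprano saxophone, so concert pitches are written a major second up.
G#3 -> A#3
G4 -> A4
A4 -> B4
Ab5 -> Bb5
Gb4 -> Ab4
Bb4 -> C5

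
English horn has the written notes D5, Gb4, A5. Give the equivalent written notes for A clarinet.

First find concert pitch: the English horn sounds a perfect fifth below written, so D5 Gb4 A5 sounds G4 Cb4 D5.
Then write for A clarinet: it sounds a minor third below written, so the part must be a minor third above concert.
G4 → Bb4
Cb4 → Ebb4
D5 → F5

Bb4 Ebb4 F5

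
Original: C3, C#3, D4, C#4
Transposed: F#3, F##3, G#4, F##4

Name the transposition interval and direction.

up an augmented fourth

From C3 to F#3 is 4 letter names — a fourth of some quality.
C3 to F#3 is 6 semitones, which makes it an augmented fourth; the second version is higher, so the direction is up.
Checking another pair — C#4 → F##4 — gives the same interval.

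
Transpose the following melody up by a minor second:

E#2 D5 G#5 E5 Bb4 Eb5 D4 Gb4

F#2 Eb5 A5 F5 Cb5 Fb5 Eb4 Abb4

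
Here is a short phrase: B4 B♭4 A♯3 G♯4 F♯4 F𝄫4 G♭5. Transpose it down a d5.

E#4 E4 D##3 C##4 B#3 Bbb3 C5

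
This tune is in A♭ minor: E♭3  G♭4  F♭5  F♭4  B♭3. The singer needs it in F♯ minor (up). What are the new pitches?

From A♭ up to F♯ is an augmented sixth; apply that to each pitch.
Eb3 to C#4
Gb4 to E5
Fb5 to D6
Fb4 to D5
Bb3 to G#4

C#4 E5 D6 D5 G#4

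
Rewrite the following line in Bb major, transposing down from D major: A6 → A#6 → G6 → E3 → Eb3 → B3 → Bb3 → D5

F6 F#6 Eb6 C3 Cb3 G3 Gb3 Bb4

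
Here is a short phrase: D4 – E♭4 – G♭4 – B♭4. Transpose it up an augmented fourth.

D4: a fourth up reaches G, and 6 semitones makes it G#4.
Eb4 up an augmented fourth is A4.
Gb4: a fourth up reaches C, and 6 semitones makes it C5.
Bb4 up an augmented fourth is E5.

G#4 A4 C5 E5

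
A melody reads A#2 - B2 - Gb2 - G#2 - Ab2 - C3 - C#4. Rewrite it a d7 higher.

A diminished seventh up from A#2 gives G3.
B2 up a diminished seventh is Ab3.
Gb2 up a diminished seventh is Fbb3.
A diminished seventh up from G#2 gives F3.
Ab2: a seventh up reaches G, and 9 semitones makes it Gbb3.
C3 up a diminished seventh is Bbb3.
A diminished seventh up from C#4 gives Bb4.

G3 Ab3 Fbb3 F3 Gbb3 Bbb3 Bb4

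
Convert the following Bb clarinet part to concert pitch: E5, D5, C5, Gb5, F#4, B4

D5 C5 Bb4 Fb5 E4 A4

Written C4 on the Bb clarinet sounds as Bb3, a major second lower; apply that shift to every note.
E5 becomes D5
D5 becomes C5
C5 becomes Bb4
Gb5 becomes Fb5
F#4 becomes E4
B4 becomes A4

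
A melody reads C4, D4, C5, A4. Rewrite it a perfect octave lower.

C4 gives C3
D4 gives D3
C5 gives C4
A4 gives A3

C3 D3 C4 A3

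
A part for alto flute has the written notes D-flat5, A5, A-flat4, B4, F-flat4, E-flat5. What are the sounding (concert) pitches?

Ab4 E5 Eb4 F#4 Cb4 Bb4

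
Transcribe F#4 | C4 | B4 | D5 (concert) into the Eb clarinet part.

Written C4 sounds as Eb4 on the Eb clarinet, so concert pitches are written a minor third down.
F#4 to D#4
C4 to A3
B4 to G#4
D5 to B4

D#4 A3 G#4 B4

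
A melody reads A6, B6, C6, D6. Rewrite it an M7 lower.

Bb5 C6 Db5 Eb5

A major seventh down from A6 gives Bb5.
A major seventh down from B6 gives C6.
A major seventh down from C6 gives Db5.
A major seventh down from D6 gives Eb5.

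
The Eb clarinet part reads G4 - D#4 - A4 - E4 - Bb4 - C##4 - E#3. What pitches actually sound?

Bb4 F#4 C5 G4 Db5 E#4 G#3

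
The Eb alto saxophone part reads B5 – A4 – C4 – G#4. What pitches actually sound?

D5 C4 Eb3 B3

Written C4 on the Eb alto saxophone sounds as Eb3, a major sixth lower; apply that shift to every note.
B5 to D5
A4 to C4
C4 to Eb3
G#4 to B3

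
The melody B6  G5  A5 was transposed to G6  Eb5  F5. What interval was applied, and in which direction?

down a major third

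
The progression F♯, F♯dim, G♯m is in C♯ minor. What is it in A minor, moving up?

D Ddim Em

C♯ minor up to A minor is a minor sixth; each chord root moves by that interval while the quality stays the same.
F♯: root F♯ up a minor sixth → D, giving D.
F♯dim: root F♯ up a minor sixth → D, giving Ddim.
G♯m: root G♯ up a minor sixth → E, giving Em.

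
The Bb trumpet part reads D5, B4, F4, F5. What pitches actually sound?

C5 A4 Eb4 Eb5

The Bb trumpet sounds a major second below written, so transpose each written note down a major second.
D5 → C5
B4 → A4
F4 → Eb4
F5 → Eb5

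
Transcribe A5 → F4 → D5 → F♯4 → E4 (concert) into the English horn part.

The English horn sounds a perfect fifth below written, so the written part must be a perfect fifth above concert — transpose each note up.
A5 gives E6
F4 gives C5
D5 gives A5
F#4 gives C#5
E4 gives B4

E6 C5 A5 C#5 B4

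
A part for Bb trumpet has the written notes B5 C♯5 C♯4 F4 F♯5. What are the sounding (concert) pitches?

The Bb trumpet sounds a major second below written, so transpose each written note down a major second.
B5 gives A5
C#5 gives B4
C#4 gives B3
F4 gives Eb4
F#5 gives E5

A5 B4 B3 Eb4 E5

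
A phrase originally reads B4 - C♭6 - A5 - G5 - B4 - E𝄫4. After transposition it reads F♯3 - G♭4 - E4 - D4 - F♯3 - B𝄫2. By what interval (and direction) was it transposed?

down a perfect eleventh

From B4 to F#3 is 11 letter names — an eleventh of some quality.
F#3 to B4 is 17 semitones, which makes it a perfect eleventh; the second version is lower, so the direction is down.
Checking another pair — Ebb4 → Bbb2 — gives the same interval.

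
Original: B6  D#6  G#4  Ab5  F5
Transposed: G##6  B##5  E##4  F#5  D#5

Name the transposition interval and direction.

From B6 to G##6 is 3 letter names — a third of some quality.
G##6 to B6 is 2 semitones, which makes it a diminished third; the second version is lower, so the direction is down.
Checking another pair — F5 → D#5 — gives the same interval.

down a diminished third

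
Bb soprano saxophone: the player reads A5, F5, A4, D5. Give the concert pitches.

G5 Eb5 G4 C5

Written C4 on the Bb soprano saxophone sounds as Bb3, a major second lower; apply that shift to every note.
A5 to G5
F5 to Eb5
A4 to G4
D5 to C5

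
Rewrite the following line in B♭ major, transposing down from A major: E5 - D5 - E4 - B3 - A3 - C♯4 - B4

F4 Eb4 F3 C3 Bb2 D3 C4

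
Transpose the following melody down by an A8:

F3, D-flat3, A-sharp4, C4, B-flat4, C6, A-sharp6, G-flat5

Fb2 Dbb2 A3 Cb3 Bbb3 Cb5 A5 Gbb4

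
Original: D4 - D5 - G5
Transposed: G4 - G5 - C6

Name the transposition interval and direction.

up a perfect fourth

From D4 to G4 is 4 letter names — a fourth of some quality.
D4 to G4 is 5 semitones, which makes it a perfect fourth; the second version is higher, so the direction is up.
Checking another pair — G5 → C6 — gives the same interval.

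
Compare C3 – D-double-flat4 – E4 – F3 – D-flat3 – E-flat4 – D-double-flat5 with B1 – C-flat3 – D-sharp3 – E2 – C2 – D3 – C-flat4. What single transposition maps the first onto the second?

Take the first pair: C3 → B1. C to B spans 9 letter names, so the interval is some kind of ninth.
B1 to C3 is 13 semitones, which makes it a minor ninth; the second version is lower, so the direction is down.
Checking another pair — Dbb5 → Cb4 — gives the same interval.

down a minor ninth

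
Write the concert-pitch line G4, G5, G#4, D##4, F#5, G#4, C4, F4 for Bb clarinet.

A4 A5 A#4 E##4 G#5 A#4 D4 G4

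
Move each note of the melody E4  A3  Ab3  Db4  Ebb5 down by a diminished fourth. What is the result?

B#3 E#3 E3 A3 Bb4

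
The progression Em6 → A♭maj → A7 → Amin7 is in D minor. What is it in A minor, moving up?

Bm6 Ebmaj E7 Emin7

D minor up to A minor is a perfect fifth; each chord root moves by that interval while the quality stays the same.
Em6: root E up a perfect fifth → B, giving Bm6.
A♭maj: root A♭ up a perfect fifth → Eb, giving Ebmaj.
A7: root A up a perfect fifth → E, giving E7.
Amin7: root A up a perfect fifth → E, giving Emin7.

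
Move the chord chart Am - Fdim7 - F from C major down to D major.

Bm Gdim7 G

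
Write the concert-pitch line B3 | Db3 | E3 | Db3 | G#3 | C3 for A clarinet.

D4 Fb3 G3 Fb3 B3 Eb3

Written C4 sounds as A3 on the A clarinet, so concert pitches are written a minor third up.
B3 -> D4
Db3 -> Fb3
E3 -> G3
Db3 -> Fb3
G#3 -> B3
C3 -> Eb3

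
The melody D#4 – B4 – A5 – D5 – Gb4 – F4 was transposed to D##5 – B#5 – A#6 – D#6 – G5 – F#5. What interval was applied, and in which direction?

up an augmented octave

Take the first pair: D#4 → D##5. D to D spans 8 letter names, so the interval is some kind of octave.
D#4 to D##5 is 13 semitones, which makes it an augmented octave; the second version is higher, so the direction is up.
Checking another pair — F4 → F#5 — gives the same interval.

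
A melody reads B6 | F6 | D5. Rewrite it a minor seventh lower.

C#6 G5 E4

B6 down a minor seventh is C#6.
A minor seventh down from F6 gives G5.
D5 down a minor seventh is E4.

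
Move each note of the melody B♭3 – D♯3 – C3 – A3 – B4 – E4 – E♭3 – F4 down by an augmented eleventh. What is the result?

An augmented eleventh down from Bb3 gives Fb2.
D#3: an eleventh down reaches A, and 18 semitones makes it A1.
C3 down an augmented eleventh is Gb1.
An augmented eleventh down from A3 gives Eb2.
An augmented eleventh down from B4 gives F3.
An augmented eleventh down from E4 gives Bb2.
Eb3 down an augmented eleventh is Bbb1.
F4 down an augmented eleventh is Cb3.

Fb2 A1 Gb1 Eb2 F3 Bb2 Bbb1 Cb3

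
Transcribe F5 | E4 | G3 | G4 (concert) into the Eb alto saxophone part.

D6 C#5 E4 E5

The Eb alto saxophone sounds a major sixth below written, so the written part must be a major sixth above concert — transpose each note up.
F5 becomes D6
E4 becomes C#5
G3 becomes E4
G4 becomes E5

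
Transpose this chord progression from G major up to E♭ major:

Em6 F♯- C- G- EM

Cm6 D- Ab- Eb- CM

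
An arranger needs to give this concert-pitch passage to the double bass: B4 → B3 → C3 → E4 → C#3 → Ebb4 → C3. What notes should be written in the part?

The double bass sounds a perfect octave below written, so the written part must be a perfect octave above concert — transpose each note up.
B4 -> B5
B3 -> B4
C3 -> C4
E4 -> E5
C#3 -> C#4
Ebb4 -> Ebb5
C3 -> C4

B5 B4 C4 E5 C#4 Ebb5 C4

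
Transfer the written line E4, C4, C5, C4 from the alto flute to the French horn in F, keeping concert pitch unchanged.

F#4 D4 D5 D4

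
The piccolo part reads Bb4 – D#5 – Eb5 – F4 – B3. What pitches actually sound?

Bb5 D#6 Eb6 F5 B4

The piccolo sounds a perfect octave above written, so transpose each written note up a perfect octave.
Bb4 → Bb5
D#5 → D#6
Eb5 → Eb6
F4 → F5
B3 → B4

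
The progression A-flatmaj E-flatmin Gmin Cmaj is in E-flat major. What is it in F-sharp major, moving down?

E-flat major down to F-sharp major is a diminished seventh; each chord root moves by that interval while the quality stays the same.
A-flatmaj: root A-flat down a diminished seventh → B, giving Bmaj.
E-flatmin: root E-flat down a diminished seventh → F#, giving F#min.
Gmin: root G down a diminished seventh → A#, giving A#min.
Cmaj: root C down a diminished seventh → D#, giving D#maj.

Bmaj F#min A#min D#maj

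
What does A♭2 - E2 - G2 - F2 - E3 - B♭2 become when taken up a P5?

Ab2 up a perfect fifth is Eb3.
E2: a fifth up reaches B, and 7 semitones makes it B2.
G2: a fifth up reaches D, and 7 semitones makes it D3.
F2: a fifth up reaches C, and 7 semitones makes it C3.
A perfect fifth up from E3 gives B3.
Bb2: a fifth up reaches F, and 7 semitones makes it F3.

Eb3 B2 D3 C3 B3 F3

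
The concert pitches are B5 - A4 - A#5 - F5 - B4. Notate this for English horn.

F#6 E5 E#6 C6 F#5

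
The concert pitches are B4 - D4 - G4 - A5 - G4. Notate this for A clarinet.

D5 F4 Bb4 C6 Bb4

The A clarinet sounds a minor third below written, so the written part must be a minor third above concert — transpose each note up.
B4 gives D5
D4 gives F4
G4 gives Bb4
A5 gives C6
G4 gives Bb4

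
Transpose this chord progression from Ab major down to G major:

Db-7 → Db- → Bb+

C-7 C- A+

Ab major down to G major is a minor second; each chord root moves by that interval while the quality stays the same.
Db-7: root Db down a minor second → C, giving C-7.
Db-: root Db down a minor second → C, giving C-.
Bb+: root Bb down a minor second → A, giving A+.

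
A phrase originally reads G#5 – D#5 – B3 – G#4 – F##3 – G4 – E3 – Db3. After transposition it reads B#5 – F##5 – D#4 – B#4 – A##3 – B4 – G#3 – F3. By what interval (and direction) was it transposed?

Take the first pair: G#5 → B#5. G to B spans 3 letter names, so the interval is some kind of third.
G#5 to B#5 is 4 semitones, which makes it a major third; the second version is higher, so the direction is up.
Checking another pair — Db3 → F3 — gives the same interval.

up a major third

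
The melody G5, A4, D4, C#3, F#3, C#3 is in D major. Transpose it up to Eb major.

From D up to Eb is a minor second; apply that to each pitch.
G5 becomes Ab5
A4 becomes Bb4
D4 becomes Eb4
C#3 becomes D3
F#3 becomes G3
C#3 becomes D3

Ab5 Bb4 Eb4 D3 G3 D3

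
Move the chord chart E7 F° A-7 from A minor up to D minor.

A7 Bb° D-7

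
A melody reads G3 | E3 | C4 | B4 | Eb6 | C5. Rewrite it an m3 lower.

G3 becomes E3
E3 becomes C#3
C4 becomes A3
B4 becomes G#4
Eb6 becomes C6
C5 becomes A4

E3 C#3 A3 G#4 C6 A4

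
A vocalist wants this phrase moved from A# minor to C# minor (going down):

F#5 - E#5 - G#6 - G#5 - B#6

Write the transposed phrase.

A# minor to C# minor down is a major sixth, so every note moves down by that interval.
F#5 gives A4
E#5 gives G#4
G#6 gives B5
G#5 gives B4
B#6 gives D#6

A4 G#4 B5 B4 D#6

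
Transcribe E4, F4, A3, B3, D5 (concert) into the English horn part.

B4 C5 E4 F#4 A5

Written C4 sounds as F3 on the English horn, so concert pitches are written a perfect fifth up.
E4 → B4
F4 → C5
A3 → E4
B3 → F#4
D5 → A5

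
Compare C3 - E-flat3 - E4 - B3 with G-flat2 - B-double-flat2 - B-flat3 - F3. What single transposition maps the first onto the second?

Take the first pair: C3 → Gb2. C to G spans 4 letter names, so the interval is some kind of fourth.
Gb2 to C3 is 6 semitones, which makes it an augmented fourth; the second version is lower, so the direction is down.
Checking another pair — B3 → F3 — gives the same interval.

down an augmented fourth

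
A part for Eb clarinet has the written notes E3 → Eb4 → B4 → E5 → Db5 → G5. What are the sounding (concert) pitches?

G3 Gb4 D5 G5 Fb5 Bb5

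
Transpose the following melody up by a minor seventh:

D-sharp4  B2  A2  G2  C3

D#4 to C#5
B2 to A3
A2 to G3
G2 to F3
C3 to Bb3

C#5 A3 G3 F3 Bb3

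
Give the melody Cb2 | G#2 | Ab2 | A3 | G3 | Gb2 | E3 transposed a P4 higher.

A perfect fourth up from Cb2 gives Fb2.
G#2 up a perfect fourth is C#3.
Ab2 up a perfect fourth is Db3.
A3 up a perfect fourth is D4.
A perfect fourth up from G3 gives C4.
A perfect fourth up from Gb2 gives Cb3.
E3 up a perfect fourth is A3.

Fb2 C#3 Db3 D4 C4 Cb3 A3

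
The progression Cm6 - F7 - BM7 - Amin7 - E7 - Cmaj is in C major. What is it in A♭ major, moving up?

Abm6 Db7 GM7 Fmin7 C7 Abmaj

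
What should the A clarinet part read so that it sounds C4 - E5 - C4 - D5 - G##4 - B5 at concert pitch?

Eb4 G5 Eb4 F5 B#4 D6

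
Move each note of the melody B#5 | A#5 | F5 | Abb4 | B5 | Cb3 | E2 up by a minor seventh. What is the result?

A#6 G#6 Eb6 Gbb5 A6 Bbb3 D3

B#5 to A#6
A#5 to G#6
F5 to Eb6
Abb4 to Gbb5
B5 to A6
Cb3 to Bbb3
E2 to D3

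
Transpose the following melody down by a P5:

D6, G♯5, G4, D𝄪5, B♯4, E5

D6 down a perfect fifth is G5.
A perfect fifth down from G#5 gives C#5.
G4 down a perfect fifth is C4.
D##5 down a perfect fifth is G##4.
B#4: a fifth down reaches E, and 7 semitones makes it E#4.
E5 down a perfect fifth is A4.

G5 C#5 C4 G##4 E#4 A4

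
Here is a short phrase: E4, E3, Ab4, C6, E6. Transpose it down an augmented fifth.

E4 gives Ab3
E3 gives Ab2
Ab4 gives Dbb4
C6 gives Fb5
E6 gives Ab5

Ab3 Ab2 Dbb4 Fb5 Ab5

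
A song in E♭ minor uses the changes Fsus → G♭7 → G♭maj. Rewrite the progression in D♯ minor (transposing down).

E#sus F#7 F#maj

E♭ minor down to D♯ minor is a diminished second; each chord root moves by that interval while the quality stays the same.
Fsus: root F down a diminished second → E#, giving E#sus.
G♭7: root G♭ down a diminished second → F#, giving F#7.
G♭maj: root G♭ down a diminished second → F#, giving F#maj.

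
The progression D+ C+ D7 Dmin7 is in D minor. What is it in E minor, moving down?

E+ D+ E7 Emin7

D minor down to E minor is a minor seventh; each chord root moves by that interval while the quality stays the same.
D+: root D down a minor seventh → E, giving E+.
C+: root C down a minor seventh → D, giving D+.
D7: root D down a minor seventh → E, giving E7.
Dmin7: root D down a minor seventh → E, giving Emin7.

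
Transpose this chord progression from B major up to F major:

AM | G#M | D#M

B major up to F major is a diminished fifth; each chord root moves by that interval while the quality stays the same.
AM: root A up a diminished fifth → Eb, giving EbM.
G#M: root G# up a diminished fifth → D, giving DM.
D#M: root D# up a diminished fifth → A, giving AM.

EbM DM AM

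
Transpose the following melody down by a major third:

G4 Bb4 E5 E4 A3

Eb4 Gb4 C5 C4 F3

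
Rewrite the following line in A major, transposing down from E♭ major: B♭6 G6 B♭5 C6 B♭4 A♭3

From E♭ down to A is a diminished fifth; apply that to each pitch.
Bb6 gives E6
G6 gives C#6
Bb5 gives E5
C6 gives F#5
Bb4 gives E4
Ab3 gives D3

E6 C#6 E5 F#5 E4 D3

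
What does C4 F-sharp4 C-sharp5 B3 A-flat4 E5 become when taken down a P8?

C3 F#3 C#4 B2 Ab3 E4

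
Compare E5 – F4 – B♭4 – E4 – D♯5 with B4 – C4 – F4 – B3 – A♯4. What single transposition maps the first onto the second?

down a perfect fourth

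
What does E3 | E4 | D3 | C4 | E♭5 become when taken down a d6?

E3: a sixth down reaches G, and 7 semitones makes it G##2.
E4: a sixth down reaches G, and 7 semitones makes it G##3.
A diminished sixth down from D3 gives F##2.
C4 down a diminished sixth is E#3.
Eb5: a sixth down reaches G, and 7 semitones makes it G#4.

G##2 G##3 F##2 E#3 G#4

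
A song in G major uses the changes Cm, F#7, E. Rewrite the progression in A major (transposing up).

Dm G#7 F#

G major up to A major is a major second; each chord root moves by that interval while the quality stays the same.
Cm: root C up a major second → D, giving Dm.
F#7: root F# up a major second → G#, giving G#7.
E: root E up a major second → F#, giving F#.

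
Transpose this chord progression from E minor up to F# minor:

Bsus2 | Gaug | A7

E minor up to F# minor is a major second; each chord root moves by that interval while the quality stays the same.
Bsus2: root B up a major second → C#, giving C#sus2.
Gaug: root G up a major second → A, giving Aaug.
A7: root A up a major second → B, giving B7.

C#sus2 Aaug B7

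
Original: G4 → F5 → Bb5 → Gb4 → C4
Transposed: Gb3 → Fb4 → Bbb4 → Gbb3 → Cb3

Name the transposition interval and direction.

down an augmented octave

Take the first pair: G4 → Gb3. G to G spans 8 letter names, so the interval is some kind of octave.
Gb3 to G4 is 13 semitones, which makes it an augmented octave; the second version is lower, so the direction is down.
Checking another pair — C4 → Cb3 — gives the same interval.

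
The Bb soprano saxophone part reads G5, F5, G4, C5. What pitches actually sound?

The Bb soprano saxophone sounds a major second below written, so transpose each written note down a major second.
G5 -> F5
F5 -> Eb5
G4 -> F4
C5 -> Bb4

F5 Eb5 F4 Bb4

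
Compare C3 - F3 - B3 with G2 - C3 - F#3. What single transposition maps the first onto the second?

down a perfect fourth

Take the first pair: C3 → G2. C to G spans 4 letter names, so the interval is some kind of fourth.
G2 to C3 is 5 semitones, which makes it a perfect fourth; the second version is lower, so the direction is down.
Checking another pair — B3 → F#3 — gives the same interval.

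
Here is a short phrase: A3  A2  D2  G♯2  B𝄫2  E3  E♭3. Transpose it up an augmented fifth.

A3 up an augmented fifth is E#4.
A2: a fifth up reaches E, and 8 semitones makes it E#3.
D2 up an augmented fifth is A#2.
G#2 up an augmented fifth is D##3.
Bbb2 up an augmented fifth is F3.
An augmented fifth up from E3 gives B#3.
Eb3 up an augmented fifth is B3.

E#4 E#3 A#2 D##3 F3 B#3 B3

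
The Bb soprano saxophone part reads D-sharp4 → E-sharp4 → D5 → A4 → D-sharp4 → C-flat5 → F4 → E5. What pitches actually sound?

The Bb soprano saxophone sounds a major second below written, so transpose each written note down a major second.
D#4 to C#4
E#4 to D#4
D5 to C5
A4 to G4
D#4 to C#4
Cb5 to Bbb4
F4 to Eb4
E5 to D5

C#4 D#4 C5 G4 C#4 Bbb4 Eb4 D5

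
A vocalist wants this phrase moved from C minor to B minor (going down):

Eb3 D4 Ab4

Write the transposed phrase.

From C down to B is a minor second; apply that to each pitch.
Eb3 to D3
D4 to C#4
Ab4 to G4

D3 C#4 G4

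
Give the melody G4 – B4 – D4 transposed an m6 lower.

G4 down a minor sixth is B3.
B4: a sixth down reaches D, and 8 semitones makes it D#4.
A minor sixth down from D4 gives F#3.

B3 D#4 F#3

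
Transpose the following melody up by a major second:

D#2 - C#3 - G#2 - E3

E#2 D#3 A#2 F#3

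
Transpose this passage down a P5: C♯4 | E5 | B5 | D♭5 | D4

F#3 A4 E5 Gb4 G3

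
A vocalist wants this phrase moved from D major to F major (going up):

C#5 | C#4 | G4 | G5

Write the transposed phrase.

From D up to F is a minor third; apply that to each pitch.
C#5 becomes E5
C#4 becomes E4
G4 becomes Bb4
G5 becomes Bb5

E5 E4 Bb4 Bb5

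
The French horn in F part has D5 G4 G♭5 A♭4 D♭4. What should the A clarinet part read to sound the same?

First find concert pitch: the French horn in F sounds a perfect fifth below written, so D5 G4 G♭5 A♭4 D♭4 sounds G4 C4 Cb5 Db4 Gb3.
Then write for A clarinet: it sounds a minor third below written, so the part must be a minor third above concert.
G4 → Bb4
C4 → Eb4
Cb5 → Ebb5
Db4 → Fb4
Gb3 → Bbb3

Bb4 Eb4 Ebb5 Fb4 Bbb3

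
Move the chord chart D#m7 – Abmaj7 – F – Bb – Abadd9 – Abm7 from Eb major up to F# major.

E##m7 Bmaj7 G# C# Badd9 Bm7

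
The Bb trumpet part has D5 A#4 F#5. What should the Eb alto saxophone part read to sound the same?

A5 E#5 C#6

First find concert pitch: the Bb trumpet sounds a major second below written, so D5 A#4 F#5 sounds C5 G#4 E5.
Then write for Eb alto saxophone: it sounds a major sixth below written, so the part must be a major sixth above concert.
C5 → A5
G#4 → E#5
E5 → C#6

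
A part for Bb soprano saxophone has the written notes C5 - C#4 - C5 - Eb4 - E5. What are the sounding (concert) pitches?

Written C4 on the Bb soprano saxophone sounds as Bb3, a major second lower; apply that shift to every note.
C5 to Bb4
C#4 to B3
C5 to Bb4
Eb4 to Db4
E5 to D5

Bb4 B3 Bb4 Db4 D5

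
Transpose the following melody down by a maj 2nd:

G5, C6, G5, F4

G5 to F5
C6 to Bb5
G5 to F5
F4 to Eb4

F5 Bb5 F5 Eb4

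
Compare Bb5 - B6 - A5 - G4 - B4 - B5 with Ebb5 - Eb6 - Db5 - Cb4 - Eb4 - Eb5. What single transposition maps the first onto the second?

down an augmented fifth

Take the first pair: Bb5 → Ebb5. B to E spans 5 letter names, so the interval is some kind of fifth.
Ebb5 to Bb5 is 8 semitones, which makes it an augmented fifth; the second version is lower, so the direction is down.
Checking another pair — B5 → Eb5 — gives the same interval.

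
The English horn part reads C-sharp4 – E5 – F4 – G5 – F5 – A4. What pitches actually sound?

F#3 A4 Bb3 C5 Bb4 D4

The English horn sounds a perfect fifth below written, so transpose each written note down a perfect fifth.
C#4 → F#3
E5 → A4
F4 → Bb3
G5 → C5
F5 → Bb4
A4 → D4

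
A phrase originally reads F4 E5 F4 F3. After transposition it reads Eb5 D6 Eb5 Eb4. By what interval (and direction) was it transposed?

From F4 to Eb5 is 7 letter names — a seventh of some quality.
F4 to Eb5 is 10 semitones, which makes it a minor seventh; the second version is higher, so the direction is up.
Checking another pair — F3 → Eb4 — gives the same interval.

up a minor seventh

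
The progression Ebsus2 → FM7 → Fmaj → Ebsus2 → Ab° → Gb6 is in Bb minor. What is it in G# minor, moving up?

C#sus2 D#M7 D#maj C#sus2 F#° E6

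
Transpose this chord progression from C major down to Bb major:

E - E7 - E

D D7 D

C major down to Bb major is a major second; each chord root moves by that interval while the quality stays the same.
E: root E down a major second → D, giving D.
E7: root E down a major second → D, giving D7.
E: root E down a major second → D, giving D.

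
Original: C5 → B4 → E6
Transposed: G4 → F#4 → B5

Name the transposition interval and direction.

From C5 to G4 is 4 letter names — a fourth of some quality.
G4 to C5 is 5 semitones, which makes it a perfect fourth; the second version is lower, so the direction is down.
Checking another pair — E6 → B5 — gives the same interval.

down a perfect fourth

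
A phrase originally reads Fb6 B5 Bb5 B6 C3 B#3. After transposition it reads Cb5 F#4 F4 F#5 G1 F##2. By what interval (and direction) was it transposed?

down a perfect eleventh

From Fb6 to Cb5 is 11 letter names — an eleventh of some quality.
Cb5 to Fb6 is 17 semitones, which makes it a perfect eleventh; the second version is lower, so the direction is down.
Checking another pair — B#3 → F##2 — gives the same interval.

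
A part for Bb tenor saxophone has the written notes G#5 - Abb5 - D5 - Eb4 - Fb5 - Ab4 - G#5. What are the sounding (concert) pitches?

Written C4 on the Bb tenor saxophone sounds as Bb2, a major ninth lower; apply that shift to every note.
G#5 gives F#4
Abb5 gives Gbb4
D5 gives C4
Eb4 gives Db3
Fb5 gives Ebb4
Ab4 gives Gb3
G#5 gives F#4

F#4 Gbb4 C4 Db3 Ebb4 Gb3 F#4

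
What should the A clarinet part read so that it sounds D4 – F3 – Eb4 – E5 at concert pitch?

Written C4 sounds as A3 on the A clarinet, so concert pitches are written a minor third up.
D4 becomes F4
F3 becomes Ab3
Eb4 becomes Gb4
E5 becomes G5

F4 Ab3 Gb4 G5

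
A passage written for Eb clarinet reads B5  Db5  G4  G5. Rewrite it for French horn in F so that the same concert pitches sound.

A6 Cb6 F5 F6

First find concert pitch: the Eb clarinet sounds a minor third above written, so B5 Db5 G4 G5 sounds D6 Fb5 Bb4 Bb5.
Then write for French horn in F: it sounds a perfect fifth below written, so the part must be a perfect fifth above concert.
D6 → A6
Fb5 → Cb6
Bb4 → F5
Bb5 → F6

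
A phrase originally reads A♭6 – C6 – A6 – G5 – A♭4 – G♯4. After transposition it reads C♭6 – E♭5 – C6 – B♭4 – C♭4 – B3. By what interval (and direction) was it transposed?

down a major sixth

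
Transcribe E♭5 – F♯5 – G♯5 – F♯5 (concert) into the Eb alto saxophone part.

The Eb alto saxophone sounds a major sixth below written, so the written part must be a major sixth above concert — transpose each note up.
Eb5 becomes C6
F#5 becomes D#6
G#5 becomes E#6
F#5 becomes D#6

C6 D#6 E#6 D#6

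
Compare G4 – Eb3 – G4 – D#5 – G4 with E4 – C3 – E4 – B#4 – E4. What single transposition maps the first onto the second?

down a minor third

Take the first pair: G4 → E4. G to E spans 3 letter names, so the interval is some kind of third.
E4 to G4 is 3 semitones, which makes it a minor third; the second version is lower, so the direction is down.
Checking another pair — G4 → E4 — gives the same interval.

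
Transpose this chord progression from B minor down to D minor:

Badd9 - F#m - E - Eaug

Dadd9 Am G Gaug

B minor down to D minor is a major sixth; each chord root moves by that interval while the quality stays the same.
Badd9: root B down a major sixth → D, giving Dadd9.
F#m: root F# down a major sixth → A, giving Am.
E: root E down a major sixth → G, giving G.
Eaug: root E down a major sixth → G, giving Gaug.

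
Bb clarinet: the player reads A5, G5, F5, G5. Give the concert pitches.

G5 F5 Eb5 F5

Written C4 on the Bb clarinet sounds as Bb3, a major second lower; apply that shift to every note.
A5 → G5
G5 → F5
F5 → Eb5
G5 → F5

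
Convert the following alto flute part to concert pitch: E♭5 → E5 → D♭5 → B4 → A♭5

Written C4 on the alto flute sounds as G3, a perfect fourth lower; apply that shift to every note.
Eb5 gives Bb4
E5 gives B4
Db5 gives Ab4
B4 gives F#4
Ab5 gives Eb5

Bb4 B4 Ab4 F#4 Eb5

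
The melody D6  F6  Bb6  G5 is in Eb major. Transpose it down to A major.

G#5 B5 E6 C#5

From Eb down to A is a diminished fifth; apply that to each pitch.
D6 becomes G#5
F6 becomes B5
Bb6 becomes E6
G5 becomes C#5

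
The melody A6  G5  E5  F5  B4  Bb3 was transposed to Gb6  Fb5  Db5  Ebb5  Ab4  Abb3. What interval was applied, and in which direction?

From A6 to Gb6 is 2 letter names — a second of some quality.
Gb6 to A6 is 3 semitones, which makes it an augmented second; the second version is lower, so the direction is down.
Checking another pair — Bb3 → Abb3 — gives the same interval.

down an augmented second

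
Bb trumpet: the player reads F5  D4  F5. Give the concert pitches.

The Bb trumpet sounds a major second below written, so transpose each written note down a major second.
F5 becomes Eb5
D4 becomes C4
F5 becomes Eb5

Eb5 C4 Eb5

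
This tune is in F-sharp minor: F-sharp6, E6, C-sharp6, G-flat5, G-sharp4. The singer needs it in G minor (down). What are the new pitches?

G5 F5 D5 Abb4 A3

F-sharp minor to G minor down is a major seventh, so every note moves down by that interval.
F#6 → G5
E6 → F5
C#6 → D5
Gb5 → Abb4
G#4 → A3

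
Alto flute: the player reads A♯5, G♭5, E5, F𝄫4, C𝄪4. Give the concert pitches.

E#5 Db5 B4 Cbb4 G##3

The alto flute sounds a perfect fourth below written, so transpose each written note down a perfect fourth.
A#5 to E#5
Gb5 to Db5
E5 to B4
Fbb4 to Cbb4
C##4 to G##3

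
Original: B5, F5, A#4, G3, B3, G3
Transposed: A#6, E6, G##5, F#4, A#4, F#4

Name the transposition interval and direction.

up a major seventh

Take the first pair: B5 → A#6. B to A spans 7 letter names, so the interval is some kind of seventh.
B5 to A#6 is 11 semitones, which makes it a major seventh; the second version is higher, so the direction is up.
Checking another pair — G3 → F#4 — gives the same interval.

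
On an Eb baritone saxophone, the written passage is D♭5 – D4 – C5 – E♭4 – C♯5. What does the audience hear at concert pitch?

Fb3 F2 Eb3 Gb2 E3

Written C4 on the Eb baritone saxophone sounds as Eb2, a major thirteenth lower; apply that shift to every note.
Db5 becomes Fb3
D4 becomes F2
C5 becomes Eb3
Eb4 becomes Gb2
C#5 becomes E3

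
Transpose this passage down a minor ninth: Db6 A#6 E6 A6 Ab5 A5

Db6 becomes C5
A#6 becomes G##5
E6 becomes D#5
A6 becomes G#5
Ab5 becomes G4
A5 becomes G#4

C5 G##5 D#5 G#5 G4 G#4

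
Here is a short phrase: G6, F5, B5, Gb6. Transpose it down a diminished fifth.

A diminished fifth down from G6 gives C#6.
A diminished fifth down from F5 gives B4.
B5: a fifth down reaches E, and 6 semitones makes it E#5.
Gb6: a fifth down reaches C, and 6 semitones makes it C6.

C#6 B4 E#5 C6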